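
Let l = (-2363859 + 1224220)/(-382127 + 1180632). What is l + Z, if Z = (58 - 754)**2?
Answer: 386807458441/798505 ≈ 4.8441e+5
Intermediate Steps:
Z = 484416 (Z = (-696)**2 = 484416)
l = -1139639/798505 ≈ -1.4272
l + Z = -1139639/798505 + 484416 = 386807458441/798505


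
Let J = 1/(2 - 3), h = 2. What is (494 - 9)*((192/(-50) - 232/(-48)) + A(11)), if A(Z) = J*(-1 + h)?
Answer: -97/30 ≈ -3.2333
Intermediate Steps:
J = -1 (J = 1/(-1) = -1)
A(Z) = -1 (A(Z) = -(-1 + 2) = -1*1 = -1)
(494 - 9)*((192/(-50) - 232/(-48)) + A(11)) = (494 - 9)*((192/(-50) - 232/(-48)) - 1) = 485*((192*(-1/50) - 232*(-1/48)) - 1) = 485*((-96/25 + 29/6) - 1) = 485*(149/150 - 1) = 485*(-1/150) = -97/30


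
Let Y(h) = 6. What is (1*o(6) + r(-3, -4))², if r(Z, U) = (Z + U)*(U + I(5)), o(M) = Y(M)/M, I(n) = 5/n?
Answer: 484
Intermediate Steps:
o(M) = 6/M
r(Z, U) = (1 + U)*(U + Z) (r(Z, U) = (Z + U)*(U + 5/5) = (U + Z)*(U + 5*(⅕)) = (U + Z)*(U + 1) = (U + Z)*(1 + U) = (1 + U)*(U + Z))
(1*o(6) + r(-3, -4))² = (1*(6/6) + (-4 - 3 + (-4)² - 4*(-3)))² = (1*(6*(⅙)) + (-4 - 3 + 16 + 12))² = (1*1 + 21)² = (1 + 21)² = 22² = 484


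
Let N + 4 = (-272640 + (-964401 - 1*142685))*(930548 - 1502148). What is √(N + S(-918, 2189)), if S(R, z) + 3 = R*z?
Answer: √788649372091 ≈ 8.8806e+5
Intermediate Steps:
N = 788651381596 (N = -4 + (-272640 + (-964401 - 1*142685))*(930548 - 1502148) = -4 + (-272640 + (-964401 - 142685))*(-571600) = -4 + (-272640 - 1107086)*(-571600) = -4 - 1379726*(-571600) = -4 + 788651381600 = 788651381596)
S(R, z) = -3 + R*z
√(N + S(-918, 2189)) = √(788651381596 + (-3 - 918*2189)) = √(788651381596 + (-3 - 2009502)) = √(788651381596 - 2009505) = √788649372091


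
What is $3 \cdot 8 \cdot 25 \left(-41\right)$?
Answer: $-24600$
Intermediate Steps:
$3 \cdot 8 \cdot 25 \left(-41\right) = 24 \cdot 25 \left(-41\right) = 600 \left(-41\right) = -24600$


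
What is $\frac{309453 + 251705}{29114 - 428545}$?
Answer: $- \frac{561158}{399431} \approx -1.4049$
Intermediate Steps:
$\frac{309453 + 251705}{29114 - 428545} = \frac{561158}{-399431} = 561158 \left(- \frac{1}{399431}\right) = - \frac{561158}{399431}$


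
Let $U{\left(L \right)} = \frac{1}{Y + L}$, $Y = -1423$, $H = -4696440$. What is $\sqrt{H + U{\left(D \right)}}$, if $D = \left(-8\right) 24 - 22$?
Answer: $\frac{i \sqrt{12585374323997}}{1637} \approx 2167.1 i$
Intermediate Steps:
$D = -214$ ($D = -192 - 22 = -214$)
$U{\left(L \right)} = \frac{1}{-1423 + L}$
$\sqrt{H + U{\left(D \right)}} = \sqrt{-4696440 + \frac{1}{-1423 - 214}} = \sqrt{-4696440 + \frac{1}{-1637}} = \sqrt{-4696440 - \frac{1}{1637}} = \sqrt{- \frac{7688072281}{1637}} = \frac{i \sqrt{12585374323997}}{1637}$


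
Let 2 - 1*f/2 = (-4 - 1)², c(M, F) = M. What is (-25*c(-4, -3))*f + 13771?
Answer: 9171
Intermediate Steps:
f = -46 (f = 4 - 2*(-4 - 1)² = 4 - 2*(-5)² = 4 - 2*25 = 4 - 50 = -46)
(-25*c(-4, -3))*f + 13771 = -25*(-4)*(-46) + 13771 = 100*(-46) + 13771 = -4600 + 13771 = 9171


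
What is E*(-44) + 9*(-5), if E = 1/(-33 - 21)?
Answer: -1193/27 ≈ -44.185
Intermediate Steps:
E = -1/54 (E = 1/(-54) = -1/54 ≈ -0.018519)
E*(-44) + 9*(-5) = -1/54*(-44) + 9*(-5) = 22/27 - 45 = -1193/27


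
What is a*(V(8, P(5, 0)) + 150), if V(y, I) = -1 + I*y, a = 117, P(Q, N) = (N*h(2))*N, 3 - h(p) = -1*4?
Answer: 17433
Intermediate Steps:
h(p) = 7 (h(p) = 3 - (-1)*4 = 3 - 1*(-4) = 3 + 4 = 7)
P(Q, N) = 7*N² (P(Q, N) = (N*7)*N = (7*N)*N = 7*N²)
a*(V(8, P(5, 0)) + 150) = 117*((-1 + (7*0²)*8) + 150) = 117*((-1 + (7*0)*8) + 150) = 117*((-1 + 0*8) + 150) = 117*((-1 + 0) + 150) = 117*(-1 + 150) = 117*149 = 17433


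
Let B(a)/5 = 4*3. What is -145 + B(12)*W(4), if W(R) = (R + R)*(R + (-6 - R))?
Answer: -3025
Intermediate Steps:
B(a) = 60 (B(a) = 5*(4*3) = 5*12 = 60)
W(R) = -12*R (W(R) = (2*R)*(-6) = -12*R)
-145 + B(12)*W(4) = -145 + 60*(-12*4) = -145 + 60*(-48) = -145 - 2880 = -3025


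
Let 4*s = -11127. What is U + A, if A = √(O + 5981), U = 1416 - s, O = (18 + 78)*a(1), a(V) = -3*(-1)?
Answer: 16791/4 + √6269 ≈ 4276.9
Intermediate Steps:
s = -11127/4 (s = (¼)*(-11127) = -11127/4 ≈ -2781.8)
a(V) = 3
O = 288 (O = (18 + 78)*3 = 96*3 = 288)
U = 16791/4 (U = 1416 - 1*(-11127/4) = 1416 + 11127/4 = 16791/4 ≈ 4197.8)
A = √6269 (A = √(288 + 5981) = √6269 ≈ 79.177)
U + A = 16791/4 + √6269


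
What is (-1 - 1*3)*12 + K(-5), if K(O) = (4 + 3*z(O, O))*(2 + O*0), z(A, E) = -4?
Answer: -64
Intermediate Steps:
K(O) = -16 (K(O) = (4 + 3*(-4))*(2 + O*0) = (4 - 12)*(2 + 0) = -8*2 = -16)
(-1 - 1*3)*12 + K(-5) = (-1 - 1*3)*12 - 16 = (-1 - 3)*12 - 16 = -4*12 - 16 = -48 - 16 = -64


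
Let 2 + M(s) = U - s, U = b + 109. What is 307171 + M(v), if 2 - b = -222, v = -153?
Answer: 307655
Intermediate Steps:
b = 224 (b = 2 - 1*(-222) = 2 + 222 = 224)
U = 333 (U = 224 + 109 = 333)
M(s) = 331 - s (M(s) = -2 + (333 - s) = 331 - s)
307171 + M(v) = 307171 + (331 - 1*(-153)) = 307171 + (331 + 153) = 307171 + 484 = 307655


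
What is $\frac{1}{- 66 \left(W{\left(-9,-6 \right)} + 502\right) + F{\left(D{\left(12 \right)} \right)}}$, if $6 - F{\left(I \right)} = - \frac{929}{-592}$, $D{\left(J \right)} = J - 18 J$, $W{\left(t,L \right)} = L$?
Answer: $- \frac{592}{19377089} \approx -3.0552 \cdot 10^{-5}$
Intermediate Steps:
$D{\left(J \right)} = - 17 J$
$F{\left(I \right)} = \frac{2623}{592}$ ($F{\left(I \right)} = 6 - - \frac{929}{-592} = 6 - \left(-929\right) \left(- \frac{1}{592}\right) = 6 - \frac{929}{592} = \frac{2623}{592}$)
$\frac{1}{- 66 \left(W{\left(-9,-6 \right)} + 502\right) + F{\left(D{\left(12 \right)} \right)}} = \frac{1}{- 66 \left(-6 + 502\right) + \frac{2623}{592}} = \frac{1}{\left(-66\right) 496 + \frac{2623}{592}} = \frac{1}{-32736 + \frac{2623}{592}} = \frac{1}{- \frac{19377089}{592}} = - \frac{592}{19377089}$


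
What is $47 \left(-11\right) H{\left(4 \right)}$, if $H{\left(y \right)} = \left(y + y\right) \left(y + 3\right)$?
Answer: $-28952$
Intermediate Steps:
$H{\left(y \right)} = 2 y \left(3 + y\right)$
$47 \left(-11\right) H{\left(4 \right)} = 47 \left(-11\right) 2 \cdot 4 \left(3 + 4\right) = - 517 \cdot 2 \cdot 4 \cdot 7 = \left(-517\right) 56 = -28952$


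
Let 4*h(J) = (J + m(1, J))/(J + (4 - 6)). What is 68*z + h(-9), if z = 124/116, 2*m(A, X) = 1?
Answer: 185997/2552 ≈ 72.883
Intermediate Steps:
m(A, X) = 1/2 (m(A, X) = (1/2)*1 = 1/2)
z = 31/29 (z = 124*(1/116) = 31/29 ≈ 1.0690)
h(J) = (1/2 + J)/(4*(-2 + J)) (h(J) = ((J + 1/2)/(J + (4 - 6)))/4 = ((1/2 + J)/(J - 2))/4 = ((1/2 + J)/(-2 + J))/4 = (1/2 + J)/(4*(-2 + J)))
68*z + h(-9) = 68*(31/29) + (1 + 2*(-9))/(8*(-2 - 9)) = 2108/29 + (1/8)*(1 - 18)/(-11) = 2108/29 + (1/8)*(-1/11)*(-17) = 2108/29 + 17/88 = 185997/2552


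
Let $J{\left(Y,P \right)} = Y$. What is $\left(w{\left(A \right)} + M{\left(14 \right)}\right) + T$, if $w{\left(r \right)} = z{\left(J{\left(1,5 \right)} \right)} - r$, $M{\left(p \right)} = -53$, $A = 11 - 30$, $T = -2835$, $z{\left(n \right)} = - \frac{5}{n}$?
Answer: $-2874$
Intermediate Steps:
$A = -19$ ($A = 11 - 30 = -19$)
$w{\left(r \right)} = -5 - r$ ($w{\left(r \right)} = - \frac{5}{1} - r = \left(-5\right) 1 - r = -5 - r$)
$\left(w{\left(A \right)} + M{\left(14 \right)}\right) + T = \left(\left(-5 - -19\right) - 53\right) - 2835 = \left(\left(-5 + 19\right) - 53\right) - 2835 = \left(14 - 53\right) - 2835 = -39 - 2835 = -2874$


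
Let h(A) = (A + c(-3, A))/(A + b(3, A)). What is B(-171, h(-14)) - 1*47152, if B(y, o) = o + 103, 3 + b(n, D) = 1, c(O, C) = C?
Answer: -188189/4 ≈ -47047.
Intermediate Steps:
b(n, D) = -2 (b(n, D) = -3 + 1 = -2)
h(A) = 2*A/(-2 + A) (h(A) = (A + A)/(A - 2) = (2*A)/(-2 + A) = 2*A/(-2 + A))
B(y, o) = 103 + o
B(-171, h(-14)) - 1*47152 = (103 + 2*(-14)/(-2 - 14)) - 1*47152 = (103 + 2*(-14)/(-16)) - 47152 = (103 + 2*(-14)*(-1/16)) - 47152 = (103 + 7/4) - 47152 = 419/4 - 47152 = -188189/4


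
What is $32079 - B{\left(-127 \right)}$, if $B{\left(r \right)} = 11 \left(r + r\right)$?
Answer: $34873$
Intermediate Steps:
$B{\left(r \right)} = 22 r$ ($B{\left(r \right)} = 11 \cdot 2 r = 22 r$)
$32079 - B{\left(-127 \right)} = 32079 - 22 \left(-127\right) = 32079 - -2794 = 32079 + 2794 = 34873$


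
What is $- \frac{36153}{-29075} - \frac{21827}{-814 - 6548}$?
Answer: $\frac{900778411}{214050150} \approx 4.2083$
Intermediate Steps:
$- \frac{36153}{-29075} - \frac{21827}{-814 - 6548} = \left(-36153\right) \left(- \frac{1}{29075}\right) - \frac{21827}{-7362} = \frac{36153}{29075} - - \frac{21827}{7362} = \frac{36153}{29075} + \frac{21827}{7362} = \frac{900778411}{214050150}$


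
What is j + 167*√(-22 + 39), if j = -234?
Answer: -234 + 167*√17 ≈ 454.56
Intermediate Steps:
j + 167*√(-22 + 39) = -234 + 167*√(-22 + 39) = -234 + 167*√17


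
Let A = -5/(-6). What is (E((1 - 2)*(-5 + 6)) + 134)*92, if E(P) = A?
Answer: 37214/3 ≈ 12405.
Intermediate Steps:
A = 5/6 (A = -5*(-1/6) = 5/6 ≈ 0.83333)
E(P) = 5/6
(E((1 - 2)*(-5 + 6)) + 134)*92 = (5/6 + 134)*92 = (809/6)*92 = 37214/3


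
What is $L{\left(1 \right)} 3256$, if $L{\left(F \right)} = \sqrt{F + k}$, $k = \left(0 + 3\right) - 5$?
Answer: $3256 i \approx 3256.0 i$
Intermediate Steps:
$k = -2$ ($k = 3 - 5 = -2$)
$L{\left(F \right)} = \sqrt{-2 + F}$ ($L{\left(F \right)} = \sqrt{F - 2} = \sqrt{-2 + F}$)
$L{\left(1 \right)} 3256 = \sqrt{-2 + 1} \cdot 3256 = \sqrt{-1} \cdot 3256 = i 3256 = 3256 i$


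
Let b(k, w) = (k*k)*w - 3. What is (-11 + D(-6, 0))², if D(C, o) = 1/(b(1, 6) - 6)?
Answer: 1156/9 ≈ 128.44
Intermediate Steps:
b(k, w) = -3 + w*k² (b(k, w) = k²*w - 3 = w*k² - 3 = -3 + w*k²)
D(C, o) = -⅓ (D(C, o) = 1/((-3 + 6*1²) - 6) = 1/((-3 + 6*1) - 6) = 1/((-3 + 6) - 6) = 1/(3 - 6) = 1/(-3) = -⅓)
(-11 + D(-6, 0))² = (-11 - ⅓)² = (-34/3)² = 1156/9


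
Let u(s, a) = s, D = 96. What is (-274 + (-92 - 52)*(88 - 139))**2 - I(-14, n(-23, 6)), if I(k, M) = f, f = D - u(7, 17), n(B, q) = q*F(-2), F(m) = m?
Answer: 49984811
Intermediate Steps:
n(B, q) = -2*q (n(B, q) = q*(-2) = -2*q)
f = 89 (f = 96 - 1*7 = 96 - 7 = 89)
I(k, M) = 89
(-274 + (-92 - 52)*(88 - 139))**2 - I(-14, n(-23, 6)) = (-274 + (-92 - 52)*(88 - 139))**2 - 1*89 = (-274 - 144*(-51))**2 - 89 = (-274 + 7344)**2 - 89 = 7070**2 - 89 = 49984900 - 89 = 49984811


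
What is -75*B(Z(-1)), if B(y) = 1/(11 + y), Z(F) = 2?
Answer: -75/13 ≈ -5.7692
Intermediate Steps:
-75*B(Z(-1)) = -75/(11 + 2) = -75/13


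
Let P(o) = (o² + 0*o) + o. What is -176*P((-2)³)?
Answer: -9856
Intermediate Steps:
P(o) = o + o² (P(o) = (o² + 0) + o = o² + o = o + o²)
-176*P((-2)³) = -176*(-2)³*(1 + (-2)³) = -(-1408)*(1 - 8) = -(-1408)*(-7) = -176*56 = -9856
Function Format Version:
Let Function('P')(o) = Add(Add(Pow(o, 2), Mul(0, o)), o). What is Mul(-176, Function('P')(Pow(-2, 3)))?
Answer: -9856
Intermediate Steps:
Function('P')(o) = Add(o, Pow(o, 2)) (Function('P')(o) = Add(Add(Pow(o, 2), 0), o) = Add(Pow(o, 2), o) = Add(o, Pow(o, 2)))
Mul(-176, Function('P')(Pow(-2, 3))) = Mul(-176, Mul(Pow(-2, 3), Add(1, Pow(-2, 3)))) = Mul(-176, Mul(-8, Add(1, -8))) = Mul(-176, Mul(-8, -7)) = Mul(-176, 56) = -9856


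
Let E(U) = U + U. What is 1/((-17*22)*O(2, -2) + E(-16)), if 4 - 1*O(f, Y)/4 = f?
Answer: -1/3024 ≈ -0.00033069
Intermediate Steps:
O(f, Y) = 16 - 4*f
E(U) = 2*U
1/((-17*22)*O(2, -2) + E(-16)) = 1/((-17*22)*(16 - 4*2) + 2*(-16)) = 1/(-374*(16 - 8) - 32) = 1/(-374*8 - 32) = 1/(-2992 - 32) = 1/(-3024) = -1/3024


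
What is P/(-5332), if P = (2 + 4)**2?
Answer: -9/1333 ≈ -0.0067517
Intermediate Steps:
P = 36 (P = 6**2 = 36)
P/(-5332) = 36/(-5332) = -1/5332*36 = -9/1333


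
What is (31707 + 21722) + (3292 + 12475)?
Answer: 69196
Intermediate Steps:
(31707 + 21722) + (3292 + 12475) = 53429 + 15767 = 69196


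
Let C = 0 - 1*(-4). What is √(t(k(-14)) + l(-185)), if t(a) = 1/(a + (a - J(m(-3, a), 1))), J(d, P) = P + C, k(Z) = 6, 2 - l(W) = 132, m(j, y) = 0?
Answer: 3*I*√707/7 ≈ 11.395*I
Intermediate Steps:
l(W) = -130 (l(W) = 2 - 1*132 = 2 - 132 = -130)
C = 4 (C = 0 + 4 = 4)
J(d, P) = 4 + P (J(d, P) = P + 4 = 4 + P)
t(a) = 1/(-5 + 2*a) (t(a) = 1/(a + (a - (4 + 1))) = 1/(a + (a - 1*5)) = 1/(a + (a - 5)) = 1/(a + (-5 + a)) = 1/(-5 + 2*a))
√(t(k(-14)) + l(-185)) = √(1/(-5 + 2*6) - 130) = √(1/(-5 + 12) - 130) = √(1/7 - 130) = √(⅐ - 130) = √(-909/7) = 3*I*√707/7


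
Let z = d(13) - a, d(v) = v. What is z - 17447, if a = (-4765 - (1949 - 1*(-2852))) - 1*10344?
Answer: 2476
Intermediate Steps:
a = -19910 (a = (-4765 - (1949 + 2852)) - 10344 = (-4765 - 1*4801) - 10344 = (-4765 - 4801) - 10344 = -9566 - 10344 = -19910)
z = 19923 (z = 13 - 1*(-19910) = 13 + 19910 = 19923)
z - 17447 = 19923 - 17447 = 2476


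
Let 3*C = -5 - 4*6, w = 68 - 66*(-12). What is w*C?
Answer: -24940/3 ≈ -8313.3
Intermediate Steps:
w = 860 (w = 68 + 792 = 860)
C = -29/3 (C = (-5 - 4*6)/3 = (-5 - 24)/3 = (⅓)*(-29) = -29/3 ≈ -9.6667)
w*C = 860*(-29/3) = -24940/3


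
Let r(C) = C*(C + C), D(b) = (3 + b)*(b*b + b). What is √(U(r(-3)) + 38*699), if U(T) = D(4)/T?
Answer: 2*√59782/3 ≈ 163.00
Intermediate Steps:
D(b) = (3 + b)*(b + b²) (D(b) = (3 + b)*(b² + b) = (3 + b)*(b + b²))
r(C) = 2*C² (r(C) = C*(2*C) = 2*C²)
U(T) = 140/T (U(T) = (4*(3 + 4² + 4*4))/T = (4*(3 + 16 + 16))/T = (4*35)/T = 140/T)
√(U(r(-3)) + 38*699) = √(140/((2*(-3)²)) + 38*699) = √(140/((2*9)) + 26562) = √(140/18 + 26562) = √(140*(1/18) + 26562) = √(70/9 + 26562) = √(239128/9) = 2*√59782/3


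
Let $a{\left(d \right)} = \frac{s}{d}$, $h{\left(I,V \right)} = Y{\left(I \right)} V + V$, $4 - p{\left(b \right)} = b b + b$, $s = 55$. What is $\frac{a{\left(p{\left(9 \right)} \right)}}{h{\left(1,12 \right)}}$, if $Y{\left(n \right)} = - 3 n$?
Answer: $\frac{55}{2064} \approx 0.026647$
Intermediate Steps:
$p{\left(b \right)} = 4 - b - b^{2}$ ($p{\left(b \right)} = 4 - \left(b b + b\right) = 4 - \left(b^{2} + b\right) = 4 - \left(b + b^{2}\right) = 4 - b - b^{2}$)
$h{\left(I,V \right)} = V - 3 I V$ ($h{\left(I,V \right)} = - 3 I V + V = V - 3 I V$)
$a{\left(d \right)} = \frac{55}{d}$
$\frac{a{\left(p{\left(9 \right)} \right)}}{h{\left(1,12 \right)}} = \frac{55 \frac{1}{4 - 9 - 9^{2}}}{12 \left(1 - 3\right)} = \frac{55 \frac{1}{4 - 9 - 81}}{12 \left(1 - 3\right)} = \frac{55 \frac{1}{4 - 9 - 81}}{12 \left(-2\right)} = \frac{55 \frac{1}{-86}}{-24} = 55 \left(- \frac{1}{86}\right) \left(- \frac{1}{24}\right) = \left(- \frac{55}{86}\right) \left(- \frac{1}{24}\right) = \frac{55}{2064}$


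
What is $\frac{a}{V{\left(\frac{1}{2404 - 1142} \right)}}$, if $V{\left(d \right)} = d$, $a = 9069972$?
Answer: $11446304664$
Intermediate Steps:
$\frac{a}{V{\left(\frac{1}{2404 - 1142} \right)}} = \frac{9069972}{\frac{1}{2404 - 1142}} = \frac{9069972}{\frac{1}{1262}} = 9069972 \frac{1}{\frac{1}{1262}} = 9069972 \cdot 1262 = 11446304664$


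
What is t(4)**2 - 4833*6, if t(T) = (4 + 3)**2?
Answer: -26597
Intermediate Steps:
t(T) = 49 (t(T) = 7**2 = 49)
t(4)**2 - 4833*6 = 49**2 - 4833*6 = 2401 - 28998 = -26597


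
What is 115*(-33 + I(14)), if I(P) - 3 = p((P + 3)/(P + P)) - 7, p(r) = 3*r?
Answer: -113275/28 ≈ -4045.5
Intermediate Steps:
I(P) = -4 + 3*(3 + P)/(2*P) (I(P) = 3 + (3*((P + 3)/(P + P)) - 7) = 3 + (3*((3 + P)/((2*P))) - 7) = 3 + (3*((3 + P)*(1/(2*P))) - 7) = 3 + (3*((3 + P)/(2*P)) - 7) = 3 + (3*(3 + P)/(2*P) - 7) = 3 + (-7 + 3*(3 + P)/(2*P)) = -4 + 3*(3 + P)/(2*P))
115*(-33 + I(14)) = 115*(-33 + (½)*(9 - 5*14)/14) = 115*(-33 + (½)*(1/14)*(9 - 70)) = 115*(-33 + (½)*(1/14)*(-61)) = 115*(-33 - 61/28) = 115*(-985/28) = -113275/28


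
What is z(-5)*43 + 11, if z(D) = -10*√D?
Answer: 11 - 430*I*√5 ≈ 11.0 - 961.51*I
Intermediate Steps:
z(-5)*43 + 11 = -10*I*√5*43 + 11 = -430*I*√5 + 11 = 11 - 430*I*√5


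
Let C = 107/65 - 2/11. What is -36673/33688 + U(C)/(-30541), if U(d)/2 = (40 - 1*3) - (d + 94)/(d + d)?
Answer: -1172982144419/1077221872776 ≈ -1.0889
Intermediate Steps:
C = 1047/715 (C = 107*(1/65) - 2*1/11 = 107/65 - 2/11 = 1047/715 ≈ 1.4643)
U(d) = 74 - (94 + d)/d (U(d) = 2*((40 - 1*3) - (d + 94)/(d + d)) = 2*((40 - 3) - (94 + d)/(2*d)) = 2*(37 - (94 + d)*1/(2*d)) = 2*(37 - (94 + d)/(2*d)) = 74 - (94 + d)/d)
-36673/33688 + U(C)/(-30541) = -36673/33688 + (73 - 94/1047/715)/(-30541) = -36673*1/33688 + (73 - 94*715/1047)*(-1/30541) = -36673/33688 + (73 - 67210/1047)*(-1/30541) = -36673/33688 + (9221/1047)*(-1/30541) = -36673/33688 - 9221/31976427 = -1172982144419/1077221872776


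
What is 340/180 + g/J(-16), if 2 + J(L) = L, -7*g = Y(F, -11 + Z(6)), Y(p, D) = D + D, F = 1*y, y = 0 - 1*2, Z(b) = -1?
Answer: 107/63 ≈ 1.6984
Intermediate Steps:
y = -2 (y = 0 - 2 = -2)
F = -2 (F = 1*(-2) = -2)
Y(p, D) = 2*D
g = 24/7 (g = -2*(-11 - 1)/7 = -2*(-12)/7 = -⅐*(-24) = 24/7 ≈ 3.4286)
J(L) = -2 + L
340/180 + g/J(-16) = 340/180 + 24/(7*(-2 - 16)) = 340*(1/180) + (24/7)/(-18) = 17/9 + (24/7)*(-1/18) = 17/9 - 4/21 = 107/63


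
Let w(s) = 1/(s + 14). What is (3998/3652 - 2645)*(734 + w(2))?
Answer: -56702170395/29216 ≈ -1.9408e+6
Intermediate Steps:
w(s) = 1/(14 + s)
(3998/3652 - 2645)*(734 + w(2)) = (3998/3652 - 2645)*(734 + 1/(14 + 2)) = (3998*(1/3652) - 2645)*(734 + 1/16) = (1999/1826 - 2645)*(734 + 1/16) = -4827771/1826*11745/16 = -56702170395/29216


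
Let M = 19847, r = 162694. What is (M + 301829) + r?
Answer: 484370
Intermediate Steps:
(M + 301829) + r = (19847 + 301829) + 162694 = 321676 + 162694 = 484370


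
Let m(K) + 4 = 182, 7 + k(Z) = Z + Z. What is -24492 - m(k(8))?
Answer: -24670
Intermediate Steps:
k(Z) = -7 + 2*Z (k(Z) = -7 + (Z + Z) = -7 + 2*Z)
m(K) = 178 (m(K) = -4 + 182 = 178)
-24492 - m(k(8)) = -24492 - 1*178 = -24492 - 178 = -24670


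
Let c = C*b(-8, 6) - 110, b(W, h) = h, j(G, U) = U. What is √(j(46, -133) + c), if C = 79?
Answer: √231 ≈ 15.199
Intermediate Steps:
c = 364 (c = 79*6 - 110 = 474 - 110 = 364)
√(j(46, -133) + c) = √(-133 + 364) = √231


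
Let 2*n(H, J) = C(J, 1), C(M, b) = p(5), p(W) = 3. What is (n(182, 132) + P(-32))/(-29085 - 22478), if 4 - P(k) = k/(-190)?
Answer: -1013/9796970 ≈ -0.00010340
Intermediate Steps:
C(M, b) = 3
n(H, J) = 3/2 (n(H, J) = (½)*3 = 3/2)
P(k) = 4 + k/190 (P(k) = 4 - k/(-190) = 4 - (-1)*k/190 = 4 + k/190)
(n(182, 132) + P(-32))/(-29085 - 22478) = (3/2 + (4 + (1/190)*(-32)))/(-29085 - 22478) = (3/2 + (4 - 16/95))/(-51563) = (3/2 + 364/95)*(-1/51563) = (1013/190)*(-1/51563) = -1013/9796970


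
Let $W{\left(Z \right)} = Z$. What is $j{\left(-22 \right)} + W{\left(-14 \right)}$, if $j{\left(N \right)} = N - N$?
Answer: $-14$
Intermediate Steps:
$j{\left(N \right)} = 0$
$j{\left(-22 \right)} + W{\left(-14 \right)} = 0 - 14 = -14$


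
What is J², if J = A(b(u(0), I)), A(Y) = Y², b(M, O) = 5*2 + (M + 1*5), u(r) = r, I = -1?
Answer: 50625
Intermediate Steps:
b(M, O) = 15 + M (b(M, O) = 10 + (M + 5) = 10 + (5 + M) = 15 + M)
J = 225 (J = (15 + 0)² = 15² = 225)
J² = 225² = 50625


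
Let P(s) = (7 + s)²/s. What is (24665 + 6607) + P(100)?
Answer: 3138649/100 ≈ 31387.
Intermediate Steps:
P(s) = (7 + s)²/s
(24665 + 6607) + P(100) = (24665 + 6607) + (7 + 100)²/100 = 31272 + (1/100)*107² = 31272 + (1/100)*11449 = 31272 + 11449/100 = 3138649/100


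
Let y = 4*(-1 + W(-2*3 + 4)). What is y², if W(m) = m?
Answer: 144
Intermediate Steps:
y = -12 (y = 4*(-1 + (-2*3 + 4)) = 4*(-1 + (-6 + 4)) = 4*(-1 - 2) = 4*(-3) = -12)
y² = (-12)² = 144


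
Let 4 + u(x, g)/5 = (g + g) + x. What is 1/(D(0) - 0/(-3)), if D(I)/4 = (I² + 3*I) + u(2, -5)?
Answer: -1/240 ≈ -0.0041667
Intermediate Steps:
u(x, g) = -20 + 5*x + 10*g (u(x, g) = -20 + 5*((g + g) + x) = -20 + 5*(2*g + x) = -20 + 5*(x + 2*g) = -20 + (5*x + 10*g) = -20 + 5*x + 10*g)
D(I) = -240 + 4*I² + 12*I (D(I) = 4*((I² + 3*I) + (-20 + 5*2 + 10*(-5))) = 4*((I² + 3*I) + (-20 + 10 - 50)) = 4*((I² + 3*I) - 60) = 4*(-60 + I² + 3*I) = -240 + 4*I² + 12*I)
1/(D(0) - 0/(-3)) = 1/((-240 + 4*0² + 12*0) - 0/(-3)) = 1/((-240 + 4*0 + 0) - 0*(-1)/3) = 1/((-240 + 0 + 0) - 13*0) = 1/(-240 + 0) = 1/(-240) = -1/240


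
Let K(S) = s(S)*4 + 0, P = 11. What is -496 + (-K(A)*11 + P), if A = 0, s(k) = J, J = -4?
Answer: -309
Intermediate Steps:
s(k) = -4
K(S) = -16 (K(S) = -4*4 + 0 = -16 + 0 = -16)
-496 + (-K(A)*11 + P) = -496 + (-1*(-16)*11 + 11) = -496 + (16*11 + 11) = -496 + (176 + 11) = -496 + 187 = -309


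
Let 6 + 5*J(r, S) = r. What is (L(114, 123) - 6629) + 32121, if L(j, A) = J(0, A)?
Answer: 127454/5 ≈ 25491.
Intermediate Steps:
J(r, S) = -6/5 + r/5
L(j, A) = -6/5 (L(j, A) = -6/5 + (⅕)*0 = -6/5 + 0 = -6/5)
(L(114, 123) - 6629) + 32121 = (-6/5 - 6629) + 32121 = -33151/5 + 32121 = 127454/5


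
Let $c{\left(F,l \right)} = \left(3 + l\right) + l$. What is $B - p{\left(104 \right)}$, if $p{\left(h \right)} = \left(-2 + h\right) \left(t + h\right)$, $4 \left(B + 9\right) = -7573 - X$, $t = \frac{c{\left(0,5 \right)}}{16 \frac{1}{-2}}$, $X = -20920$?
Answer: $- \frac{14229}{2} \approx -7114.5$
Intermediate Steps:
$c{\left(F,l \right)} = 3 + 2 l$
$t = - \frac{13}{8}$ ($t = \frac{3 + 2 \cdot 5}{16 \frac{1}{-2}} = \frac{3 + 10}{16 \left(- \frac{1}{2}\right)} = \frac{13}{-8} = 13 \left(- \frac{1}{8}\right) = - \frac{13}{8} \approx -1.625$)
$B = \frac{13311}{4}$ ($B = -9 + \frac{-7573 - -20920}{4} = -9 + \frac{-7573 + 20920}{4} = -9 + \frac{1}{4} \cdot 13347 = -9 + \frac{13347}{4} = \frac{13311}{4} \approx 3327.8$)
$p{\left(h \right)} = \left(-2 + h\right) \left(- \frac{13}{8} + h\right)$
$B - p{\left(104 \right)} = \frac{13311}{4} - \left(\frac{13}{4} + 104^{2} - 377\right) = \frac{13311}{4} - \left(\frac{13}{4} + 10816 - 377\right) = \frac{13311}{4} - \frac{41769}{4} = - \frac{14229}{2}$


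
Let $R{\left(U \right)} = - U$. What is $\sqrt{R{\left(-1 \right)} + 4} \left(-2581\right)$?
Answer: $- 2581 \sqrt{5} \approx -5771.3$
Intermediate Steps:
$\sqrt{R{\left(-1 \right)} + 4} \left(-2581\right) = \sqrt{\left(-1\right) \left(-1\right) + 4} \left(-2581\right) = \sqrt{1 + 4} \left(-2581\right) = \sqrt{5} \left(-2581\right) = - 2581 \sqrt{5}$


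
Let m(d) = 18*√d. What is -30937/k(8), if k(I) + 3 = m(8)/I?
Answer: -61874/21 - 30937*√2/7 ≈ -9196.6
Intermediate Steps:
k(I) = -3 + 36*√2/I (k(I) = -3 + (18*√8)/I = -3 + (18*(2*√2))/I = -3 + (36*√2)/I = -3 + 36*√2/I)
-30937/k(8) = -30937/(-3 + 36*√2/8) = -30937/(-3 + 36*√2*(⅛)) = -30937/(-3 + 9*√2/2)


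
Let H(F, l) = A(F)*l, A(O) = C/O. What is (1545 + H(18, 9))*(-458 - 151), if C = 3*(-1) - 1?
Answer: -939687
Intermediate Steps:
C = -4 (C = -3 - 1 = -4)
A(O) = -4/O
H(F, l) = -4*l/F (H(F, l) = (-4/F)*l = -4*l/F)
(1545 + H(18, 9))*(-458 - 151) = (1545 - 4*9/18)*(-458 - 151) = (1545 - 4*9*1/18)*(-609) = (1545 - 2)*(-609) = 1543*(-609) = -939687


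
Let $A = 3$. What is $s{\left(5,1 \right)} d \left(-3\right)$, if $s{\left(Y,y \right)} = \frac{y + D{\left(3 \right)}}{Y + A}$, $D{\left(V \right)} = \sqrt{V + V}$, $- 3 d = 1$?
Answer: $\frac{1}{8} + \frac{\sqrt{6}}{8} \approx 0.43119$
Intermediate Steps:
$d = - \frac{1}{3}$ ($d = \left(- \frac{1}{3}\right) 1 = - \frac{1}{3} \approx -0.33333$)
$D{\left(V \right)} = \sqrt{2} \sqrt{V}$ ($D{\left(V \right)} = \sqrt{2 V} = \sqrt{2} \sqrt{V}$)
$s{\left(Y,y \right)} = \frac{y + \sqrt{6}}{3 + Y}$ ($s{\left(Y,y \right)} = \frac{y + \sqrt{2} \sqrt{3}}{Y + 3} = \frac{y + \sqrt{6}}{3 + Y}$)
$s{\left(5,1 \right)} d \left(-3\right) = \frac{1 + \sqrt{6}}{3 + 5} \left(- \frac{1}{3}\right) \left(-3\right) = \frac{1 + \sqrt{6}}{8} \left(- \frac{1}{3}\right) \left(-3\right) = \left(\frac{1}{8} + \frac{\sqrt{6}}{8}\right) \left(- \frac{1}{3}\right) \left(-3\right) = \left(- \frac{1}{24} - \frac{\sqrt{6}}{24}\right) \left(-3\right) = \frac{1}{8} + \frac{\sqrt{6}}{8}$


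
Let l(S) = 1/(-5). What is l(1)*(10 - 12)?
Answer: ⅖ ≈ 0.40000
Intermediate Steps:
l(S) = -⅕
l(1)*(10 - 12) = -(10 - 12)/5 = -⅕*(-2) = ⅖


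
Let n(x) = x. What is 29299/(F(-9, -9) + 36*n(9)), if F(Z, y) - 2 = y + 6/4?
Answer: 58598/637 ≈ 91.991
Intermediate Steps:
F(Z, y) = 7/2 + y (F(Z, y) = 2 + (y + 6/4) = 2 + (y + 6*(¼)) = 2 + (y + 3/2) = 2 + (3/2 + y) = 7/2 + y)
29299/(F(-9, -9) + 36*n(9)) = 29299/((7/2 - 9) + 36*9) = 29299/(-11/2 + 324) = 29299/(637/2) = 29299*(2/637) = 58598/637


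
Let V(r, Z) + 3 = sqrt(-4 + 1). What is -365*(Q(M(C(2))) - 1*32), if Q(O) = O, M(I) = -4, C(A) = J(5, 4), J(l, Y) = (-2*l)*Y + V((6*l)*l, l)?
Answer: 13140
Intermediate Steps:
V(r, Z) = -3 + I*sqrt(3) (V(r, Z) = -3 + sqrt(-4 + 1) = -3 + sqrt(-3) = -3 + I*sqrt(3))
J(l, Y) = -3 + I*sqrt(3) - 2*Y*l (J(l, Y) = (-2*l)*Y + (-3 + I*sqrt(3)) = -2*Y*l + (-3 + I*sqrt(3)) = -3 + I*sqrt(3) - 2*Y*l)
C(A) = -43 + I*sqrt(3) (C(A) = -3 + I*sqrt(3) - 2*4*5 = -3 + I*sqrt(3) - 40 = -43 + I*sqrt(3))
-365*(Q(M(C(2))) - 1*32) = -365*(-4 - 1*32) = -365*(-4 - 32) = -365*(-36) = 13140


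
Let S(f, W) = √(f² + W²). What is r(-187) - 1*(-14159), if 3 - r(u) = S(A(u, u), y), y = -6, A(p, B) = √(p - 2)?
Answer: 14162 - 3*I*√17 ≈ 14162.0 - 12.369*I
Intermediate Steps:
A(p, B) = √(-2 + p)
S(f, W) = √(W² + f²)
r(u) = 3 - √(34 + u) (r(u) = 3 - √((-6)² + (√(-2 + u))²) = 3 - √(36 + (-2 + u)) = 3 - √(34 + u))
r(-187) - 1*(-14159) = (3 - √(34 - 187)) - 1*(-14159) = (3 - √(-153)) + 14159 = (3 - 3*I*√17) + 14159 = 14162 - 3*I*√17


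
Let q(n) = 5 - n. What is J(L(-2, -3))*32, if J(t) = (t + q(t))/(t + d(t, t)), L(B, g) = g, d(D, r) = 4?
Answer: 160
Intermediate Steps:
J(t) = 5/(4 + t) (J(t) = (t + (5 - t))/(t + 4) = 5/(4 + t))
J(L(-2, -3))*32 = (5/(4 - 3))*32 = (5/1)*32 = (5*1)*32 = 5*32 = 160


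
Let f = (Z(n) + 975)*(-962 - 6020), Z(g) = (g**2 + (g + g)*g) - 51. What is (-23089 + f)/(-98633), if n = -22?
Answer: 16612321/98633 ≈ 168.43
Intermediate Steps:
Z(g) = -51 + 3*g**2 (Z(g) = (g**2 + (2*g)*g) - 51 = (g**2 + 2*g**2) - 51 = 3*g**2 - 51 = -51 + 3*g**2)
f = -16589232 (f = ((-51 + 3*(-22)**2) + 975)*(-962 - 6020) = ((-51 + 3*484) + 975)*(-6982) = ((-51 + 1452) + 975)*(-6982) = (1401 + 975)*(-6982) = 2376*(-6982) = -16589232)
(-23089 + f)/(-98633) = (-23089 - 16589232)/(-98633) = -16612321*(-1/98633) = 16612321/98633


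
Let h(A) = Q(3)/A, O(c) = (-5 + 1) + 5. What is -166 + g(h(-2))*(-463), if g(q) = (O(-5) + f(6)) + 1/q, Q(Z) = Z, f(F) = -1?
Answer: 428/3 ≈ 142.67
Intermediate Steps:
O(c) = 1 (O(c) = -4 + 5 = 1)
h(A) = 3/A
g(q) = 1/q (g(q) = (1 - 1) + 1/q = 0 + 1/q = 1/q)
-166 + g(h(-2))*(-463) = -166 - 463/(3/(-2)) = -166 - 463/(3*(-½)) = -166 - 463/(-3/2) = -166 - ⅔*(-463) = -166 + 926/3 = 428/3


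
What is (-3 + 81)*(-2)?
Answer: -156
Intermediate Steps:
(-3 + 81)*(-2) = 78*(-2) = -156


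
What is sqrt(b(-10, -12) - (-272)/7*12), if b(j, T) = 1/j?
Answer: sqrt(2284310)/70 ≈ 21.591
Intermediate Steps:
sqrt(b(-10, -12) - (-272)/7*12) = sqrt(1/(-10) - (-272)/7*12) = sqrt(-1/10 - (-272)/7*12) = sqrt(-1/10 - 17*(-16/7)*12) = sqrt(-1/10 + (272/7)*12) = sqrt(-1/10 + 3264/7) = sqrt(32633/70) = sqrt(2284310)/70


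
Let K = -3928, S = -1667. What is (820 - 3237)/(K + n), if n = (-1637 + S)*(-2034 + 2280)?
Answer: 2417/816712 ≈ 0.0029594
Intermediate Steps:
n = -812784 (n = (-1637 - 1667)*(-2034 + 2280) = -3304*246 = -812784)
(820 - 3237)/(K + n) = (820 - 3237)/(-3928 - 812784) = -2417/(-816712) = -2417*(-1/816712) = 2417/816712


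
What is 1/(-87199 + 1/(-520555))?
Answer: -520555/45391875446 ≈ -1.1468e-5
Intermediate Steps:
1/(-87199 + 1/(-520555)) = 1/(-87199 - 1/520555) = 1/(-45391875446/520555) = -520555/45391875446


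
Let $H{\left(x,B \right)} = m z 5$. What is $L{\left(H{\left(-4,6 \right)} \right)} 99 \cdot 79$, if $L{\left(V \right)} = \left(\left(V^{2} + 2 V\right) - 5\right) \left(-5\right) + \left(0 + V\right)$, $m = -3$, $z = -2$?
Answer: $-37110645$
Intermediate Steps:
$H{\left(x,B \right)} = 30$ ($H{\left(x,B \right)} = \left(-3\right) \left(-2\right) 5 = 6 \cdot 5 = 30$)
$L{\left(V \right)} = 25 - 9 V - 5 V^{2}$ ($L{\left(V \right)} = \left(-5 + V^{2} + 2 V\right) \left(-5\right) + V = \left(25 - 10 V - 5 V^{2}\right) + V = 25 - 9 V - 5 V^{2}$)
$L{\left(H{\left(-4,6 \right)} \right)} 99 \cdot 79 = \left(25 - 270 - 5 \cdot 30^{2}\right) 99 \cdot 79 = \left(25 - 270 - 4500\right) 99 \cdot 79 = \left(-4745\right) 99 \cdot 79 = \left(-469755\right) 79 = -37110645$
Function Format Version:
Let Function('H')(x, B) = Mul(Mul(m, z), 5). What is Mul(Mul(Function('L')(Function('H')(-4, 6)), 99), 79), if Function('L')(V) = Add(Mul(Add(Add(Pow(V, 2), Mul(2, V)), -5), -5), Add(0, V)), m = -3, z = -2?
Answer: -37110645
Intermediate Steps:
Function('H')(x, B) = 30 (Function('H')(x, B) = Mul(Mul(-3, -2), 5) = Mul(6, 5) = 30)
Function('L')(V) = Add(25, Mul(-9, V), Mul(-5, Pow(V, 2))) (Function('L')(V) = Add(Mul(Add(-5, Pow(V, 2), Mul(2, V)), -5), V) = Add(Add(25, Mul(-10, V), Mul(-5, Pow(V, 2))), V) = Add(25, Mul(-9, V), Mul(-5, Pow(V, 2))))
Mul(Mul(Function('L')(Function('H')(-4, 6)), 99), 79) = Mul(Mul(Add(25, Mul(-9, 30), Mul(-5, Pow(30, 2))), 99), 79) = Mul(Mul(Add(25, -270, Mul(-5, 900)), 99), 79) = Mul(Mul(Add(25, -270, -4500), 99), 79) = Mul(Mul(-4745, 99), 79) = Mul(-469755, 79) = -37110645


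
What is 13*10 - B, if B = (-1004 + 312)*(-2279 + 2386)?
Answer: 74174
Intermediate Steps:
B = -74044 (B = -692*107 = -74044)
13*10 - B = 13*10 - 1*(-74044) = 130 + 74044 = 74174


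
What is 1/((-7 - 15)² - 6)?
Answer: 1/478 ≈ 0.0020920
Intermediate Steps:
1/((-7 - 15)² - 6) = 1/((-22)² - 6) = 1/(484 - 6) = 1/478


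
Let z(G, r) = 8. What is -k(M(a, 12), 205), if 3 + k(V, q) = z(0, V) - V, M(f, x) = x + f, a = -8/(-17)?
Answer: 127/17 ≈ 7.4706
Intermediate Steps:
a = 8/17 (a = -8*(-1/17) = 8/17 ≈ 0.47059)
M(f, x) = f + x
k(V, q) = 5 - V (k(V, q) = -3 + (8 - V) = 5 - V)
-k(M(a, 12), 205) = -(5 - (8/17 + 12)) = -(5 - 1*212/17) = -(5 - 212/17) = -1*(-127/17) = 127/17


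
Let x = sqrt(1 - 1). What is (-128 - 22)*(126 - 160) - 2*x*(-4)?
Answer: 5100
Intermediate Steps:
x = 0 (x = sqrt(0) = 0)
(-128 - 22)*(126 - 160) - 2*x*(-4) = (-128 - 22)*(126 - 160) - 2*0*(-4) = -150*(-34) + 0*(-4) = 5100 + 0 = 5100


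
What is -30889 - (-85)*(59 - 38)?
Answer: -29104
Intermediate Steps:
-30889 - (-85)*(59 - 38) = -30889 - (-85)*21 = -30889 - 1*(-1785) = -30889 + 1785 = -29104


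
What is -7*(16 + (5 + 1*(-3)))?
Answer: -126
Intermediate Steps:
-7*(16 + (5 + 1*(-3))) = -7*(16 + (5 - 3)) = -7*(16 + 2) = -7*18 = -126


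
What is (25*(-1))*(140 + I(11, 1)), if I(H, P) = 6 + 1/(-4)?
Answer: -14575/4 ≈ -3643.8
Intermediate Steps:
I(H, P) = 23/4 (I(H, P) = 6 - ¼ = 23/4)
(25*(-1))*(140 + I(11, 1)) = (25*(-1))*(140 + 23/4) = -25*583/4 = -14575/4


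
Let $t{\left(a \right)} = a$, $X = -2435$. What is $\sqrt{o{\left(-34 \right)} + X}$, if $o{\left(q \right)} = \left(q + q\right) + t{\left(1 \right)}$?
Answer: $3 i \sqrt{278} \approx 50.02 i$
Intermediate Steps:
$o{\left(q \right)} = 1 + 2 q$ ($o{\left(q \right)} = \left(q + q\right) + 1 = 2 q + 1 = 1 + 2 q$)
$\sqrt{o{\left(-34 \right)} + X} = \sqrt{\left(1 + 2 \left(-34\right)\right) - 2435} = \sqrt{\left(1 - 68\right) - 2435} = \sqrt{-67 - 2435} = \sqrt{-2502} = 3 i \sqrt{278}$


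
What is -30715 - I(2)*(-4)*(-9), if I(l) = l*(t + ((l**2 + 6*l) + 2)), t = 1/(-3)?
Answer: -31987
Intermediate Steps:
t = -1/3 (t = 1*(-1/3) = -1/3 ≈ -0.33333)
I(l) = l*(5/3 + l**2 + 6*l) (I(l) = l*(-1/3 + ((l**2 + 6*l) + 2)) = l*(-1/3 + (2 + l**2 + 6*l)) = l*(5/3 + l**2 + 6*l))
-30715 - I(2)*(-4)*(-9) = -30715 - ((1/3)*2*(5 + 3*2**2 + 18*2))*(-4)*(-9) = -30715 - ((1/3)*2*(5 + 3*4 + 36))*(-4)*(-9) = -30715 - ((1/3)*2*(5 + 12 + 36))*(-4)*(-9) = -30715 - ((1/3)*2*53)*(-4)*(-9) = -30715 - (106/3)*(-4)*(-9) = -30715 - (-424)*(-9)/3 = -30715 - 1*1272 = -30715 - 1272 = -31987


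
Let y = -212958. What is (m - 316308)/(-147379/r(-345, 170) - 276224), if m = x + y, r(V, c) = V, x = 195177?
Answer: 16465815/13592843 ≈ 1.2114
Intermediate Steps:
m = -17781 (m = 195177 - 212958 = -17781)
(m - 316308)/(-147379/r(-345, 170) - 276224) = (-17781 - 316308)/(-147379/(-345) - 276224) = -334089/(-147379*(-1/345) - 276224) = -334089/(147379/345 - 276224) = -334089/(-95149901/345) = -334089*(-345/95149901) = 16465815/13592843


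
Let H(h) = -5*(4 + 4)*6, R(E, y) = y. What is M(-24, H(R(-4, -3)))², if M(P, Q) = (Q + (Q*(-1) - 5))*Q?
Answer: 1440000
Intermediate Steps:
H(h) = -240 (H(h) = -5*8*6 = -40*6 = -240)
M(P, Q) = -5*Q (M(P, Q) = (Q + (-Q - 5))*Q = (Q + (-5 - Q))*Q = -5*Q)
M(-24, H(R(-4, -3)))² = (-5*(-240))² = 1200² = 1440000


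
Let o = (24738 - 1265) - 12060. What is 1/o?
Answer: 1/11413 ≈ 8.7619e-5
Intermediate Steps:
o = 11413 (o = 23473 - 12060 = 11413)
1/o = 1/11413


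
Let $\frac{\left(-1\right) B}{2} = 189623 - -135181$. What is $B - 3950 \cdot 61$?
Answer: $-890558$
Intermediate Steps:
$B = -649608$ ($B = - 2 \left(189623 - -135181\right) = - 2 \left(189623 + 135181\right) = \left(-2\right) 324804 = -649608$)
$B - 3950 \cdot 61 = -649608 - 3950 \cdot 61 = -649608 - 240950 = -890558$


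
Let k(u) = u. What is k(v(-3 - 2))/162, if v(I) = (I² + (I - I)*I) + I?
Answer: 10/81 ≈ 0.12346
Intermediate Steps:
v(I) = I + I² (v(I) = (I² + 0*I) + I = (I² + 0) + I = I² + I = I + I²)
k(v(-3 - 2))/162 = ((-3 - 2)*(1 + (-3 - 2)))/162 = -5*(1 - 5)*(1/162) = -5*(-4)*(1/162) = 20*(1/162) = 10/81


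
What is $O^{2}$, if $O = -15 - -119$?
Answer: $10816$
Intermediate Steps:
$O = 104$ ($O = -15 + 119 = 104$)
$O^{2} = 104^{2} = 10816$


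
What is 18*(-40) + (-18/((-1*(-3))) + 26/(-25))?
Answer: -18176/25 ≈ -727.04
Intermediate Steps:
18*(-40) + (-18/((-1*(-3))) + 26/(-25)) = -720 + (-18/3 + 26*(-1/25)) = -720 + (-18*⅓ - 26/25) = -720 + (-6 - 26/25) = -720 - 176/25 = -18176/25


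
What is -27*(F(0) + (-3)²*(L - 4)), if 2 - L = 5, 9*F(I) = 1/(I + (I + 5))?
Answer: 8502/5 ≈ 1700.4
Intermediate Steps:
F(I) = 1/(9*(5 + 2*I)) (F(I) = 1/(9*(I + (I + 5))) = 1/(9*(I + (5 + I))) = 1/(9*(5 + 2*I)))
L = -3 (L = 2 - 1*5 = 2 - 5 = -3)
-27*(F(0) + (-3)²*(L - 4)) = -27*(1/(9*(5 + 2*0)) + (-3)²*(-3 - 4)) = -27*(1/(9*(5 + 0)) + 9*(-7)) = -27*((⅑)/5 - 63) = -27*((⅑)*(⅕) - 63) = -27*(1/45 - 63) = -27*(-2834/45) = 8502/5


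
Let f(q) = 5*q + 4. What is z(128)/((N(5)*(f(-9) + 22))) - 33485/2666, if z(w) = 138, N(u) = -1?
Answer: -268307/50654 ≈ -5.2969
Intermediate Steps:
f(q) = 4 + 5*q
z(128)/((N(5)*(f(-9) + 22))) - 33485/2666 = 138/((-((4 + 5*(-9)) + 22))) - 33485/2666 = 138/((-((4 - 45) + 22))) - 33485*1/2666 = 138/((-(-41 + 22))) - 33485/2666 = 138/((-1*(-19))) - 33485/2666 = 138/19 - 33485/2666 = -268307/50654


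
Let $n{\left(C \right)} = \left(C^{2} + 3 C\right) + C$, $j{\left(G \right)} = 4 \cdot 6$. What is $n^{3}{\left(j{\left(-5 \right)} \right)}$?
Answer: $303464448$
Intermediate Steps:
$j{\left(G \right)} = 24$
$n{\left(C \right)} = C^{2} + 4 C$
$n^{3}{\left(j{\left(-5 \right)} \right)} = \left(24 \left(4 + 24\right)\right)^{3} = \left(24 \cdot 28\right)^{3} = 672^{3} = 303464448$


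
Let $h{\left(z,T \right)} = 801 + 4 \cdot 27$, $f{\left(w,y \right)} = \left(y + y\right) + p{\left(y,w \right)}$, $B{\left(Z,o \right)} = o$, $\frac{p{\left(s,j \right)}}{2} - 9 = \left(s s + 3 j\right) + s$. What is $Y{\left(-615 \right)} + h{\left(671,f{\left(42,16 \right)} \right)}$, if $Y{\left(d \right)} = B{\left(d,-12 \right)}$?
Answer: $897$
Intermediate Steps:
$p{\left(s,j \right)} = 18 + 2 s + 2 s^{2} + 6 j$ ($p{\left(s,j \right)} = 18 + 2 \left(\left(s s + 3 j\right) + s\right) = 18 + 2 \left(\left(s^{2} + 3 j\right) + s\right) = 18 + 2 \left(s + s^{2} + 3 j\right) = 18 + \left(2 s + 2 s^{2} + 6 j\right) = 18 + 2 s + 2 s^{2} + 6 j$)
$f{\left(w,y \right)} = 18 + 2 y^{2} + 4 y + 6 w$ ($f{\left(w,y \right)} = \left(y + y\right) + \left(18 + 2 y + 2 y^{2} + 6 w\right) = 2 y + \left(18 + 2 y + 2 y^{2} + 6 w\right) = 18 + 2 y^{2} + 4 y + 6 w$)
$Y{\left(d \right)} = -12$
$h{\left(z,T \right)} = 909$ ($h{\left(z,T \right)} = 801 + 108 = 909$)
$Y{\left(-615 \right)} + h{\left(671,f{\left(42,16 \right)} \right)} = -12 + 909 = 897$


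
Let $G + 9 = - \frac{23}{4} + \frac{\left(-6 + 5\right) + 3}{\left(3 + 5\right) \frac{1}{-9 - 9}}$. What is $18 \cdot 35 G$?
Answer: $- \frac{24255}{2} \approx -12128.0$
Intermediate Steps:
$G = - \frac{77}{4}$ ($G = -9 - \left(\frac{23}{4} - \frac{\left(-6 + 5\right) + 3}{\left(3 + 5\right) \frac{1}{-9 - 9}}\right) = -9 - \left(\frac{23}{4} - \frac{-1 + 3}{8 \frac{1}{-18}}\right) = -9 - \left(\frac{23}{4} - \frac{2}{8 \left(- \frac{1}{18}\right)}\right) = -9 - \left(\frac{23}{4} - \frac{2}{- \frac{4}{9}}\right) = -9 + \left(- \frac{23}{4} + 2 \left(- \frac{9}{4}\right)\right) = -9 - \frac{41}{4} = - \frac{77}{4} \approx -19.25$)
$18 \cdot 35 G = 18 \cdot 35 \left(- \frac{77}{4}\right) = 630 \left(- \frac{77}{4}\right) = - \frac{24255}{2}$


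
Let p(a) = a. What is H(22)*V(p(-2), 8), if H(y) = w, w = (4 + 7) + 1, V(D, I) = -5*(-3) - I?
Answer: 84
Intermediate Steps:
V(D, I) = 15 - I
w = 12 (w = 11 + 1 = 12)
H(y) = 12
H(22)*V(p(-2), 8) = 12*(15 - 1*8) = 12*(15 - 8) = 12*7 = 84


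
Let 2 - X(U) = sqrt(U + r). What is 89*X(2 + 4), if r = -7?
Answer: 178 - 89*I ≈ 178.0 - 89.0*I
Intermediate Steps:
X(U) = 2 - sqrt(-7 + U) (X(U) = 2 - sqrt(U - 7) = 2 - sqrt(-7 + U))
89*X(2 + 4) = 89*(2 - sqrt(-7 + (2 + 4))) = 89*(2 - sqrt(-7 + 6)) = 89*(2 - sqrt(-1)) = 89*(2 - I) = 178 - 89*I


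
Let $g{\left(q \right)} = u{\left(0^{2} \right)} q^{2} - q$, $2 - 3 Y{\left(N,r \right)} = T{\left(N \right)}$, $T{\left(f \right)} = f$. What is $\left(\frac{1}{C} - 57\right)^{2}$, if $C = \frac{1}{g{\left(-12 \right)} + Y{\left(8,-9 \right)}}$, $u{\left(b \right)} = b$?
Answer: $2209$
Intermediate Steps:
$Y{\left(N,r \right)} = \frac{2}{3} - \frac{N}{3}$
$g{\left(q \right)} = - q$ ($g{\left(q \right)} = 0^{2} q^{2} - q = 0 q^{2} - q = 0 - q = - q$)
$C = \frac{1}{10}$ ($C = \frac{1}{\left(-1\right) \left(-12\right) + \left(\frac{2}{3} - \frac{8}{3}\right)} = \frac{1}{12 + \left(\frac{2}{3} - \frac{8}{3}\right)} = \frac{1}{12 - 2} = \frac{1}{10} \approx 0.1$)
$\left(\frac{1}{C} - 57\right)^{2} = \left(\frac{1}{\frac{1}{10}} - 57\right)^{2} = \left(10 - 57\right)^{2} = \left(-47\right)^{2} = 2209$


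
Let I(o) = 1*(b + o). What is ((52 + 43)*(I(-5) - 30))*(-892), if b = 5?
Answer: 2542200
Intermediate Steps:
I(o) = 5 + o (I(o) = 1*(5 + o) = 5 + o)
((52 + 43)*(I(-5) - 30))*(-892) = ((52 + 43)*((5 - 5) - 30))*(-892) = (95*(0 - 30))*(-892) = (95*(-30))*(-892) = -2850*(-892) = 2542200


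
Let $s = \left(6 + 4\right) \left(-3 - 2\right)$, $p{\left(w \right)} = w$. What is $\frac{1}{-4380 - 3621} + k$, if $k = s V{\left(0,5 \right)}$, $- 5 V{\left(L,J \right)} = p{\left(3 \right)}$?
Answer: $\frac{240029}{8001} \approx 30.0$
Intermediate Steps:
$V{\left(L,J \right)} = - \frac{3}{5}$ ($V{\left(L,J \right)} = \left(- \frac{1}{5}\right) 3 = - \frac{3}{5}$)
$s = -50$ ($s = 10 \left(-5\right) = -50$)
$k = 30$ ($k = \left(-50\right) \left(- \frac{3}{5}\right) = 30$)
$\frac{1}{-4380 - 3621} + k = \frac{1}{-4380 - 3621} + 30 = \frac{1}{-8001} + 30 = - \frac{1}{8001} + 30 = \frac{240029}{8001}$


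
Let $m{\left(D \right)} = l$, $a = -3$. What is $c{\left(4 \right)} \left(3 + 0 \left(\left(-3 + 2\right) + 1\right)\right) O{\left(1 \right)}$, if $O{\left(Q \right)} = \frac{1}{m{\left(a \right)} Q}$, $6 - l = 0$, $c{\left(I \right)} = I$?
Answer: $2$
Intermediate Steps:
$l = 6$ ($l = 6 - 0 = 6 + 0 = 6$)
$m{\left(D \right)} = 6$
$O{\left(Q \right)} = \frac{1}{6 Q}$
$c{\left(4 \right)} \left(3 + 0 \left(\left(-3 + 2\right) + 1\right)\right) O{\left(1 \right)} = 4 \left(3 + 0 \left(\left(-3 + 2\right) + 1\right)\right) \frac{1}{6 \cdot 1} = 4 \left(3 + 0 \left(-1 + 1\right)\right) \frac{1}{6} \cdot 1 = 4 \left(3 + 0 \cdot 0\right) \frac{1}{6} = 4 \left(3 + 0\right) \frac{1}{6} = 4 \cdot 3 \cdot \frac{1}{6} = 4 \cdot \frac{1}{2} = 2$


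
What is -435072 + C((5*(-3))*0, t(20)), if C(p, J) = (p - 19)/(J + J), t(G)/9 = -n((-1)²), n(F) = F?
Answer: -7831277/18 ≈ -4.3507e+5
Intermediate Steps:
t(G) = -9 (t(G) = 9*(-1*(-1)²) = 9*(-1*1) = 9*(-1) = -9)
C(p, J) = (-19 + p)/(2*J) (C(p, J) = (-19 + p)/((2*J)) = (-19 + p)*(1/(2*J)) = (-19 + p)/(2*J))
-435072 + C((5*(-3))*0, t(20)) = -435072 + (½)*(-19 + (5*(-3))*0)/(-9) = -435072 + (½)*(-⅑)*(-19 - 15*0) = -435072 + (½)*(-⅑)*(-19 + 0) = -435072 + (½)*(-⅑)*(-19) = -435072 + 19/18 = -7831277/18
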